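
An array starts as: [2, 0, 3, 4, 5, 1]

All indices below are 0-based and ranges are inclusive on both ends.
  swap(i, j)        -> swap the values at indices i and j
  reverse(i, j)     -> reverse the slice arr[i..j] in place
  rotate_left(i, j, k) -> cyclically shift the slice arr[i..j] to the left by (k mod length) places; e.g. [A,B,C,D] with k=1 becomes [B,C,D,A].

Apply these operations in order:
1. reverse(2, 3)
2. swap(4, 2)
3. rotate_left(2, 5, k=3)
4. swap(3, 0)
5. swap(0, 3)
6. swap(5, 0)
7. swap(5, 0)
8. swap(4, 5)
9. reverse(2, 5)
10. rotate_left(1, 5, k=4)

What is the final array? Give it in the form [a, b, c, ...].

After 1 (reverse(2, 3)): [2, 0, 4, 3, 5, 1]
After 2 (swap(4, 2)): [2, 0, 5, 3, 4, 1]
After 3 (rotate_left(2, 5, k=3)): [2, 0, 1, 5, 3, 4]
After 4 (swap(3, 0)): [5, 0, 1, 2, 3, 4]
After 5 (swap(0, 3)): [2, 0, 1, 5, 3, 4]
After 6 (swap(5, 0)): [4, 0, 1, 5, 3, 2]
After 7 (swap(5, 0)): [2, 0, 1, 5, 3, 4]
After 8 (swap(4, 5)): [2, 0, 1, 5, 4, 3]
After 9 (reverse(2, 5)): [2, 0, 3, 4, 5, 1]
After 10 (rotate_left(1, 5, k=4)): [2, 1, 0, 3, 4, 5]

Answer: [2, 1, 0, 3, 4, 5]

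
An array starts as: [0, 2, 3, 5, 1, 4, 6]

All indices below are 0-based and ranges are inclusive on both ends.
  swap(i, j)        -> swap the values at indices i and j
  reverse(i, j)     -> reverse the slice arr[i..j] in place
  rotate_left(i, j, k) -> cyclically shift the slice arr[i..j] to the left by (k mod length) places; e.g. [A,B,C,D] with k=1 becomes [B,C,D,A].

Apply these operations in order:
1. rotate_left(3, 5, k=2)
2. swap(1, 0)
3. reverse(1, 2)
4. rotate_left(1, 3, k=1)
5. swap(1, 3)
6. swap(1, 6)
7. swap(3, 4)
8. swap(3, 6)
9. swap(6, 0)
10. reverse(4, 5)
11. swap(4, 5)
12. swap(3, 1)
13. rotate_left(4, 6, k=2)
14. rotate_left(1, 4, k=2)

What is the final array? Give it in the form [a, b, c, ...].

After 1 (rotate_left(3, 5, k=2)): [0, 2, 3, 4, 5, 1, 6]
After 2 (swap(1, 0)): [2, 0, 3, 4, 5, 1, 6]
After 3 (reverse(1, 2)): [2, 3, 0, 4, 5, 1, 6]
After 4 (rotate_left(1, 3, k=1)): [2, 0, 4, 3, 5, 1, 6]
After 5 (swap(1, 3)): [2, 3, 4, 0, 5, 1, 6]
After 6 (swap(1, 6)): [2, 6, 4, 0, 5, 1, 3]
After 7 (swap(3, 4)): [2, 6, 4, 5, 0, 1, 3]
After 8 (swap(3, 6)): [2, 6, 4, 3, 0, 1, 5]
After 9 (swap(6, 0)): [5, 6, 4, 3, 0, 1, 2]
After 10 (reverse(4, 5)): [5, 6, 4, 3, 1, 0, 2]
After 11 (swap(4, 5)): [5, 6, 4, 3, 0, 1, 2]
After 12 (swap(3, 1)): [5, 3, 4, 6, 0, 1, 2]
After 13 (rotate_left(4, 6, k=2)): [5, 3, 4, 6, 2, 0, 1]
After 14 (rotate_left(1, 4, k=2)): [5, 6, 2, 3, 4, 0, 1]

Answer: [5, 6, 2, 3, 4, 0, 1]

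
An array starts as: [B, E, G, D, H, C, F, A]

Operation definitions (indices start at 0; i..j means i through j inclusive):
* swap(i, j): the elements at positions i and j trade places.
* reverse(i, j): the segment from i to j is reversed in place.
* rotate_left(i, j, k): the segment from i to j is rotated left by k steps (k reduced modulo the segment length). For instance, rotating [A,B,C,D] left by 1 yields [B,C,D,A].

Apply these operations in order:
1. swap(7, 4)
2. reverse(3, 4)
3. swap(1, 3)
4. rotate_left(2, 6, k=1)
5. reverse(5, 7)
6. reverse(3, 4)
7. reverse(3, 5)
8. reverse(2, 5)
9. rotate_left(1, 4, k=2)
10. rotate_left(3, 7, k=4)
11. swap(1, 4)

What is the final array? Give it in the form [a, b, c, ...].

Answer: [B, A, H, F, D, C, E, G]

Derivation:
After 1 (swap(7, 4)): [B, E, G, D, A, C, F, H]
After 2 (reverse(3, 4)): [B, E, G, A, D, C, F, H]
After 3 (swap(1, 3)): [B, A, G, E, D, C, F, H]
After 4 (rotate_left(2, 6, k=1)): [B, A, E, D, C, F, G, H]
After 5 (reverse(5, 7)): [B, A, E, D, C, H, G, F]
After 6 (reverse(3, 4)): [B, A, E, C, D, H, G, F]
After 7 (reverse(3, 5)): [B, A, E, H, D, C, G, F]
After 8 (reverse(2, 5)): [B, A, C, D, H, E, G, F]
After 9 (rotate_left(1, 4, k=2)): [B, D, H, A, C, E, G, F]
After 10 (rotate_left(3, 7, k=4)): [B, D, H, F, A, C, E, G]
After 11 (swap(1, 4)): [B, A, H, F, D, C, E, G]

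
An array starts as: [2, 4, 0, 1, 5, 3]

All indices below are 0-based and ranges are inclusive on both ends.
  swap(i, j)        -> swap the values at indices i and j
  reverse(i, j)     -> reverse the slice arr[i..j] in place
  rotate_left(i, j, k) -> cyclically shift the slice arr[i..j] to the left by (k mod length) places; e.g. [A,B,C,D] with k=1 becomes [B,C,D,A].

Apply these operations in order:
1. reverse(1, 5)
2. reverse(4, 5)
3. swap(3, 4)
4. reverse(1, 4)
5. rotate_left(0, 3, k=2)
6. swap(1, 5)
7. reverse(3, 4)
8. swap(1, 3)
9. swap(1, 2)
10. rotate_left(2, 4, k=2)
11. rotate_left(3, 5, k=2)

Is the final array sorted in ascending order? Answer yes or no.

After 1 (reverse(1, 5)): [2, 3, 5, 1, 0, 4]
After 2 (reverse(4, 5)): [2, 3, 5, 1, 4, 0]
After 3 (swap(3, 4)): [2, 3, 5, 4, 1, 0]
After 4 (reverse(1, 4)): [2, 1, 4, 5, 3, 0]
After 5 (rotate_left(0, 3, k=2)): [4, 5, 2, 1, 3, 0]
After 6 (swap(1, 5)): [4, 0, 2, 1, 3, 5]
After 7 (reverse(3, 4)): [4, 0, 2, 3, 1, 5]
After 8 (swap(1, 3)): [4, 3, 2, 0, 1, 5]
After 9 (swap(1, 2)): [4, 2, 3, 0, 1, 5]
After 10 (rotate_left(2, 4, k=2)): [4, 2, 1, 3, 0, 5]
After 11 (rotate_left(3, 5, k=2)): [4, 2, 1, 5, 3, 0]

Answer: no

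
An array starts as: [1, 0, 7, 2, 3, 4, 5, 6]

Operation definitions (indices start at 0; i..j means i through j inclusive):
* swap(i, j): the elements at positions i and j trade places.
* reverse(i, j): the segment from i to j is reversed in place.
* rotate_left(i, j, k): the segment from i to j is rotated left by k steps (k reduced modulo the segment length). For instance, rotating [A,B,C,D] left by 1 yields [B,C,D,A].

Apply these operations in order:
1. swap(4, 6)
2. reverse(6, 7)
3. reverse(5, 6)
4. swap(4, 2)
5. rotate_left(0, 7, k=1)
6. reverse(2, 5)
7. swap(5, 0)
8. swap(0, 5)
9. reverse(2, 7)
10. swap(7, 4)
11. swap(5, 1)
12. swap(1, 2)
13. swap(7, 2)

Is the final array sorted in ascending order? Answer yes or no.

After 1 (swap(4, 6)): [1, 0, 7, 2, 5, 4, 3, 6]
After 2 (reverse(6, 7)): [1, 0, 7, 2, 5, 4, 6, 3]
After 3 (reverse(5, 6)): [1, 0, 7, 2, 5, 6, 4, 3]
After 4 (swap(4, 2)): [1, 0, 5, 2, 7, 6, 4, 3]
After 5 (rotate_left(0, 7, k=1)): [0, 5, 2, 7, 6, 4, 3, 1]
After 6 (reverse(2, 5)): [0, 5, 4, 6, 7, 2, 3, 1]
After 7 (swap(5, 0)): [2, 5, 4, 6, 7, 0, 3, 1]
After 8 (swap(0, 5)): [0, 5, 4, 6, 7, 2, 3, 1]
After 9 (reverse(2, 7)): [0, 5, 1, 3, 2, 7, 6, 4]
After 10 (swap(7, 4)): [0, 5, 1, 3, 4, 7, 6, 2]
After 11 (swap(5, 1)): [0, 7, 1, 3, 4, 5, 6, 2]
After 12 (swap(1, 2)): [0, 1, 7, 3, 4, 5, 6, 2]
After 13 (swap(7, 2)): [0, 1, 2, 3, 4, 5, 6, 7]

Answer: yes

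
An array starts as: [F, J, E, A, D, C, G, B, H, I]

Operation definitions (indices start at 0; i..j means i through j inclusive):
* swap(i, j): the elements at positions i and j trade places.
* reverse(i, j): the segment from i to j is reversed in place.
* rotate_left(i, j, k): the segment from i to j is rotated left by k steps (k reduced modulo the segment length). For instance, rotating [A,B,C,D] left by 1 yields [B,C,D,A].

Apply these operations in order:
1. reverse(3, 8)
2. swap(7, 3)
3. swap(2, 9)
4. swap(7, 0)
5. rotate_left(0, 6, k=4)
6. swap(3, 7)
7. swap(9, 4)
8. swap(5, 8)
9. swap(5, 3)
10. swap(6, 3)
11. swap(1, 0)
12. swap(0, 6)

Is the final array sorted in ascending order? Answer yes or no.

After 1 (reverse(3, 8)): [F, J, E, H, B, G, C, D, A, I]
After 2 (swap(7, 3)): [F, J, E, D, B, G, C, H, A, I]
After 3 (swap(2, 9)): [F, J, I, D, B, G, C, H, A, E]
After 4 (swap(7, 0)): [H, J, I, D, B, G, C, F, A, E]
After 5 (rotate_left(0, 6, k=4)): [B, G, C, H, J, I, D, F, A, E]
After 6 (swap(3, 7)): [B, G, C, F, J, I, D, H, A, E]
After 7 (swap(9, 4)): [B, G, C, F, E, I, D, H, A, J]
After 8 (swap(5, 8)): [B, G, C, F, E, A, D, H, I, J]
After 9 (swap(5, 3)): [B, G, C, A, E, F, D, H, I, J]
After 10 (swap(6, 3)): [B, G, C, D, E, F, A, H, I, J]
After 11 (swap(1, 0)): [G, B, C, D, E, F, A, H, I, J]
After 12 (swap(0, 6)): [A, B, C, D, E, F, G, H, I, J]

Answer: yes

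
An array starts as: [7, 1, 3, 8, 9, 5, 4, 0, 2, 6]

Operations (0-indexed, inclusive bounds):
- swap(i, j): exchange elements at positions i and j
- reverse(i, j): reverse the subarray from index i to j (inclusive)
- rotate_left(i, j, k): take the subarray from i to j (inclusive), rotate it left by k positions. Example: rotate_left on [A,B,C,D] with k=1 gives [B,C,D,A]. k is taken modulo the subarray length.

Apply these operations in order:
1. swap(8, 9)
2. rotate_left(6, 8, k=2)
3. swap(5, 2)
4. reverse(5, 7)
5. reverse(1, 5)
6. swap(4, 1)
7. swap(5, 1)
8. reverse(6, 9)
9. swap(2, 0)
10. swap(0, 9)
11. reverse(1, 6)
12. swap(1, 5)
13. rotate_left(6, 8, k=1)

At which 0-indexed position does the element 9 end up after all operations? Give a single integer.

After 1 (swap(8, 9)): [7, 1, 3, 8, 9, 5, 4, 0, 6, 2]
After 2 (rotate_left(6, 8, k=2)): [7, 1, 3, 8, 9, 5, 6, 4, 0, 2]
After 3 (swap(5, 2)): [7, 1, 5, 8, 9, 3, 6, 4, 0, 2]
After 4 (reverse(5, 7)): [7, 1, 5, 8, 9, 4, 6, 3, 0, 2]
After 5 (reverse(1, 5)): [7, 4, 9, 8, 5, 1, 6, 3, 0, 2]
After 6 (swap(4, 1)): [7, 5, 9, 8, 4, 1, 6, 3, 0, 2]
After 7 (swap(5, 1)): [7, 1, 9, 8, 4, 5, 6, 3, 0, 2]
After 8 (reverse(6, 9)): [7, 1, 9, 8, 4, 5, 2, 0, 3, 6]
After 9 (swap(2, 0)): [9, 1, 7, 8, 4, 5, 2, 0, 3, 6]
After 10 (swap(0, 9)): [6, 1, 7, 8, 4, 5, 2, 0, 3, 9]
After 11 (reverse(1, 6)): [6, 2, 5, 4, 8, 7, 1, 0, 3, 9]
After 12 (swap(1, 5)): [6, 7, 5, 4, 8, 2, 1, 0, 3, 9]
After 13 (rotate_left(6, 8, k=1)): [6, 7, 5, 4, 8, 2, 0, 3, 1, 9]

Answer: 9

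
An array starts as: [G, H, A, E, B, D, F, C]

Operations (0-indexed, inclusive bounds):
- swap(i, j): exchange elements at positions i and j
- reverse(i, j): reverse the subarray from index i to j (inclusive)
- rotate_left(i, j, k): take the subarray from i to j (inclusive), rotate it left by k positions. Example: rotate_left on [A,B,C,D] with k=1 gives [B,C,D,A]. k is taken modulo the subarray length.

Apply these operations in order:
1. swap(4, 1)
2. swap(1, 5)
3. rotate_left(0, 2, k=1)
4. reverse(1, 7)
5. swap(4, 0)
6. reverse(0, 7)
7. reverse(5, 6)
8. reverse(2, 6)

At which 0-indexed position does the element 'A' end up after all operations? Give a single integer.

After 1 (swap(4, 1)): [G, B, A, E, H, D, F, C]
After 2 (swap(1, 5)): [G, D, A, E, H, B, F, C]
After 3 (rotate_left(0, 2, k=1)): [D, A, G, E, H, B, F, C]
After 4 (reverse(1, 7)): [D, C, F, B, H, E, G, A]
After 5 (swap(4, 0)): [H, C, F, B, D, E, G, A]
After 6 (reverse(0, 7)): [A, G, E, D, B, F, C, H]
After 7 (reverse(5, 6)): [A, G, E, D, B, C, F, H]
After 8 (reverse(2, 6)): [A, G, F, C, B, D, E, H]

Answer: 0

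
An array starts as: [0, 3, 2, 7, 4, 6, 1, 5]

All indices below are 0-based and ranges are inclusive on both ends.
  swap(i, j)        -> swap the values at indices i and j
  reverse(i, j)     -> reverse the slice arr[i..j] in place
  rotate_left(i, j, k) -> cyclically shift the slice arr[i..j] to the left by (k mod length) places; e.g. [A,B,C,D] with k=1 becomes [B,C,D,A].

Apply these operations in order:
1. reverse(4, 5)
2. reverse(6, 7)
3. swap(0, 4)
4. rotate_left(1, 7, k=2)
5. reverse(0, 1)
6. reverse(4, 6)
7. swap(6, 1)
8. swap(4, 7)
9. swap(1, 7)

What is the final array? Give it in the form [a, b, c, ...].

Answer: [7, 3, 0, 4, 2, 1, 6, 5]

Derivation:
After 1 (reverse(4, 5)): [0, 3, 2, 7, 6, 4, 1, 5]
After 2 (reverse(6, 7)): [0, 3, 2, 7, 6, 4, 5, 1]
After 3 (swap(0, 4)): [6, 3, 2, 7, 0, 4, 5, 1]
After 4 (rotate_left(1, 7, k=2)): [6, 7, 0, 4, 5, 1, 3, 2]
After 5 (reverse(0, 1)): [7, 6, 0, 4, 5, 1, 3, 2]
After 6 (reverse(4, 6)): [7, 6, 0, 4, 3, 1, 5, 2]
After 7 (swap(6, 1)): [7, 5, 0, 4, 3, 1, 6, 2]
After 8 (swap(4, 7)): [7, 5, 0, 4, 2, 1, 6, 3]
After 9 (swap(1, 7)): [7, 3, 0, 4, 2, 1, 6, 5]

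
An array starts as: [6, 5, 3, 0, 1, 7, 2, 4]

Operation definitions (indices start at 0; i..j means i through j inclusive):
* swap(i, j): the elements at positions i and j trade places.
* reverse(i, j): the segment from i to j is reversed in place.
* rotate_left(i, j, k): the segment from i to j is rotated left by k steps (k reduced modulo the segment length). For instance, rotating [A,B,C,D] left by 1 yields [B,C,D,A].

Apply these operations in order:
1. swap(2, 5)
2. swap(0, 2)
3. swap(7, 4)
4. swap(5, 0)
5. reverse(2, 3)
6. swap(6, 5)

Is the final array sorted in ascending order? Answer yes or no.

Answer: no

Derivation:
After 1 (swap(2, 5)): [6, 5, 7, 0, 1, 3, 2, 4]
After 2 (swap(0, 2)): [7, 5, 6, 0, 1, 3, 2, 4]
After 3 (swap(7, 4)): [7, 5, 6, 0, 4, 3, 2, 1]
After 4 (swap(5, 0)): [3, 5, 6, 0, 4, 7, 2, 1]
After 5 (reverse(2, 3)): [3, 5, 0, 6, 4, 7, 2, 1]
After 6 (swap(6, 5)): [3, 5, 0, 6, 4, 2, 7, 1]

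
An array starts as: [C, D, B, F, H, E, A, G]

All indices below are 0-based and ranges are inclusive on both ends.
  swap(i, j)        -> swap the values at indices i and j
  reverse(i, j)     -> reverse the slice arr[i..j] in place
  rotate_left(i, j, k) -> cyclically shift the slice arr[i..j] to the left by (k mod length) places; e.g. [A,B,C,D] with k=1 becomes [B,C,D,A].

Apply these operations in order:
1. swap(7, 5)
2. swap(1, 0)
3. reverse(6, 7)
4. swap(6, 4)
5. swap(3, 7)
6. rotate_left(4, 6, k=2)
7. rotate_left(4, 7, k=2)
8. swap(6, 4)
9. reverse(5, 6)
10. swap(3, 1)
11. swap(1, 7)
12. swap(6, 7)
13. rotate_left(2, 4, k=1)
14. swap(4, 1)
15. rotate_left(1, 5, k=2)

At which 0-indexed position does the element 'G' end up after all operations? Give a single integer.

Answer: 3

Derivation:
After 1 (swap(7, 5)): [C, D, B, F, H, G, A, E]
After 2 (swap(1, 0)): [D, C, B, F, H, G, A, E]
After 3 (reverse(6, 7)): [D, C, B, F, H, G, E, A]
After 4 (swap(6, 4)): [D, C, B, F, E, G, H, A]
After 5 (swap(3, 7)): [D, C, B, A, E, G, H, F]
After 6 (rotate_left(4, 6, k=2)): [D, C, B, A, H, E, G, F]
After 7 (rotate_left(4, 7, k=2)): [D, C, B, A, G, F, H, E]
After 8 (swap(6, 4)): [D, C, B, A, H, F, G, E]
After 9 (reverse(5, 6)): [D, C, B, A, H, G, F, E]
After 10 (swap(3, 1)): [D, A, B, C, H, G, F, E]
After 11 (swap(1, 7)): [D, E, B, C, H, G, F, A]
After 12 (swap(6, 7)): [D, E, B, C, H, G, A, F]
After 13 (rotate_left(2, 4, k=1)): [D, E, C, H, B, G, A, F]
After 14 (swap(4, 1)): [D, B, C, H, E, G, A, F]
After 15 (rotate_left(1, 5, k=2)): [D, H, E, G, B, C, A, F]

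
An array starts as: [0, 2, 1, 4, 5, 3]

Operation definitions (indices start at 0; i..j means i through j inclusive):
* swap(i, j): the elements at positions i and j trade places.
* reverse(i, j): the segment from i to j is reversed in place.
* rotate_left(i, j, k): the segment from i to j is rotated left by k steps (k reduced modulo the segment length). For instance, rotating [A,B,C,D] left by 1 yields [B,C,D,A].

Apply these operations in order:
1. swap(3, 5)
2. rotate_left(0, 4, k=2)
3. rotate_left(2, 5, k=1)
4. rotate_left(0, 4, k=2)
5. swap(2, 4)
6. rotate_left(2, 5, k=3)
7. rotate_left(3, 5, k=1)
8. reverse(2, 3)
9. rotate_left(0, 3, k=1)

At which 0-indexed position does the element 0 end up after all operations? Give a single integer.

Answer: 3

Derivation:
After 1 (swap(3, 5)): [0, 2, 1, 3, 5, 4]
After 2 (rotate_left(0, 4, k=2)): [1, 3, 5, 0, 2, 4]
After 3 (rotate_left(2, 5, k=1)): [1, 3, 0, 2, 4, 5]
After 4 (rotate_left(0, 4, k=2)): [0, 2, 4, 1, 3, 5]
After 5 (swap(2, 4)): [0, 2, 3, 1, 4, 5]
After 6 (rotate_left(2, 5, k=3)): [0, 2, 5, 3, 1, 4]
After 7 (rotate_left(3, 5, k=1)): [0, 2, 5, 1, 4, 3]
After 8 (reverse(2, 3)): [0, 2, 1, 5, 4, 3]
After 9 (rotate_left(0, 3, k=1)): [2, 1, 5, 0, 4, 3]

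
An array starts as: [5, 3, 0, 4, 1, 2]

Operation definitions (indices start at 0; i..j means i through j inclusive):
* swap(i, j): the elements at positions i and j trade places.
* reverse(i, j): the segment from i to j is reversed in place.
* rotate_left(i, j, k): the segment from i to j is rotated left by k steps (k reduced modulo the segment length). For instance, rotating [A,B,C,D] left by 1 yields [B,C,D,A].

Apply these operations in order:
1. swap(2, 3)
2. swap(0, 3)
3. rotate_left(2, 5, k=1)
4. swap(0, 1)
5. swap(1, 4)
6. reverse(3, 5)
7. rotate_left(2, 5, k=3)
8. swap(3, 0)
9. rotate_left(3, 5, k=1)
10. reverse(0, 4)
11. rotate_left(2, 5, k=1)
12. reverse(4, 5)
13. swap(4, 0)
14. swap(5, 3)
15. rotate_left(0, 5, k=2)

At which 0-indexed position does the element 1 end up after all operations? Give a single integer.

Answer: 4

Derivation:
After 1 (swap(2, 3)): [5, 3, 4, 0, 1, 2]
After 2 (swap(0, 3)): [0, 3, 4, 5, 1, 2]
After 3 (rotate_left(2, 5, k=1)): [0, 3, 5, 1, 2, 4]
After 4 (swap(0, 1)): [3, 0, 5, 1, 2, 4]
After 5 (swap(1, 4)): [3, 2, 5, 1, 0, 4]
After 6 (reverse(3, 5)): [3, 2, 5, 4, 0, 1]
After 7 (rotate_left(2, 5, k=3)): [3, 2, 1, 5, 4, 0]
After 8 (swap(3, 0)): [5, 2, 1, 3, 4, 0]
After 9 (rotate_left(3, 5, k=1)): [5, 2, 1, 4, 0, 3]
After 10 (reverse(0, 4)): [0, 4, 1, 2, 5, 3]
After 11 (rotate_left(2, 5, k=1)): [0, 4, 2, 5, 3, 1]
After 12 (reverse(4, 5)): [0, 4, 2, 5, 1, 3]
After 13 (swap(4, 0)): [1, 4, 2, 5, 0, 3]
After 14 (swap(5, 3)): [1, 4, 2, 3, 0, 5]
After 15 (rotate_left(0, 5, k=2)): [2, 3, 0, 5, 1, 4]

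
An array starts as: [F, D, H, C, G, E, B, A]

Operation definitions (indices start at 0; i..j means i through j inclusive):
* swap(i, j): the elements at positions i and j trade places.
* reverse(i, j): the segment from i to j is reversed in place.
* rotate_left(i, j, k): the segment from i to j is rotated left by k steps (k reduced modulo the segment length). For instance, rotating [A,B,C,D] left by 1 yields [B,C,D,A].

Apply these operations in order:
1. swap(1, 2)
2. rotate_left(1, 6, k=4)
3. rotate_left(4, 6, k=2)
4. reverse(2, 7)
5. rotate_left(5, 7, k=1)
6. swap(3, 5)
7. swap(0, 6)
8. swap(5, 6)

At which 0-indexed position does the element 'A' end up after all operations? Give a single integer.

After 1 (swap(1, 2)): [F, H, D, C, G, E, B, A]
After 2 (rotate_left(1, 6, k=4)): [F, E, B, H, D, C, G, A]
After 3 (rotate_left(4, 6, k=2)): [F, E, B, H, G, D, C, A]
After 4 (reverse(2, 7)): [F, E, A, C, D, G, H, B]
After 5 (rotate_left(5, 7, k=1)): [F, E, A, C, D, H, B, G]
After 6 (swap(3, 5)): [F, E, A, H, D, C, B, G]
After 7 (swap(0, 6)): [B, E, A, H, D, C, F, G]
After 8 (swap(5, 6)): [B, E, A, H, D, F, C, G]

Answer: 2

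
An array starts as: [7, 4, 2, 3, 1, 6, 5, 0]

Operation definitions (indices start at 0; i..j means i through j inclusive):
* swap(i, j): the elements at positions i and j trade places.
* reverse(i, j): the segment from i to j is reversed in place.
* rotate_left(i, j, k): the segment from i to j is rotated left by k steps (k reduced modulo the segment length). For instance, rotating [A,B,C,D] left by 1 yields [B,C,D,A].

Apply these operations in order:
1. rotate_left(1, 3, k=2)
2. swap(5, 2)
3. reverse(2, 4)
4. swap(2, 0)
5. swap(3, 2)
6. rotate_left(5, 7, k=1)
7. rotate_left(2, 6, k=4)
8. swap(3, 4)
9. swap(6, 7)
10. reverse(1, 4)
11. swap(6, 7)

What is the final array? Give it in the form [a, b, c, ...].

After 1 (rotate_left(1, 3, k=2)): [7, 3, 4, 2, 1, 6, 5, 0]
After 2 (swap(5, 2)): [7, 3, 6, 2, 1, 4, 5, 0]
After 3 (reverse(2, 4)): [7, 3, 1, 2, 6, 4, 5, 0]
After 4 (swap(2, 0)): [1, 3, 7, 2, 6, 4, 5, 0]
After 5 (swap(3, 2)): [1, 3, 2, 7, 6, 4, 5, 0]
After 6 (rotate_left(5, 7, k=1)): [1, 3, 2, 7, 6, 5, 0, 4]
After 7 (rotate_left(2, 6, k=4)): [1, 3, 0, 2, 7, 6, 5, 4]
After 8 (swap(3, 4)): [1, 3, 0, 7, 2, 6, 5, 4]
After 9 (swap(6, 7)): [1, 3, 0, 7, 2, 6, 4, 5]
After 10 (reverse(1, 4)): [1, 2, 7, 0, 3, 6, 4, 5]
After 11 (swap(6, 7)): [1, 2, 7, 0, 3, 6, 5, 4]

Answer: [1, 2, 7, 0, 3, 6, 5, 4]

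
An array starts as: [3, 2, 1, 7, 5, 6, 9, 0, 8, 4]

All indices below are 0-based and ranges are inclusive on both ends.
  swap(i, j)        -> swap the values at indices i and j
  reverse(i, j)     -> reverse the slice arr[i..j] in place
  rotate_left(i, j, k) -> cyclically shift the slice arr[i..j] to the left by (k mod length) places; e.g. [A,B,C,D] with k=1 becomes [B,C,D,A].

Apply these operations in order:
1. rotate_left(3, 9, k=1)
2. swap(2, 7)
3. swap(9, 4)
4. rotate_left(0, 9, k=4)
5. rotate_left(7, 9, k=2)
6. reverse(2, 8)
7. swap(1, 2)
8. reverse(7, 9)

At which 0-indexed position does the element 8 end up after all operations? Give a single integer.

Answer: 7

Derivation:
After 1 (rotate_left(3, 9, k=1)): [3, 2, 1, 5, 6, 9, 0, 8, 4, 7]
After 2 (swap(2, 7)): [3, 2, 8, 5, 6, 9, 0, 1, 4, 7]
After 3 (swap(9, 4)): [3, 2, 8, 5, 7, 9, 0, 1, 4, 6]
After 4 (rotate_left(0, 9, k=4)): [7, 9, 0, 1, 4, 6, 3, 2, 8, 5]
After 5 (rotate_left(7, 9, k=2)): [7, 9, 0, 1, 4, 6, 3, 5, 2, 8]
After 6 (reverse(2, 8)): [7, 9, 2, 5, 3, 6, 4, 1, 0, 8]
After 7 (swap(1, 2)): [7, 2, 9, 5, 3, 6, 4, 1, 0, 8]
After 8 (reverse(7, 9)): [7, 2, 9, 5, 3, 6, 4, 8, 0, 1]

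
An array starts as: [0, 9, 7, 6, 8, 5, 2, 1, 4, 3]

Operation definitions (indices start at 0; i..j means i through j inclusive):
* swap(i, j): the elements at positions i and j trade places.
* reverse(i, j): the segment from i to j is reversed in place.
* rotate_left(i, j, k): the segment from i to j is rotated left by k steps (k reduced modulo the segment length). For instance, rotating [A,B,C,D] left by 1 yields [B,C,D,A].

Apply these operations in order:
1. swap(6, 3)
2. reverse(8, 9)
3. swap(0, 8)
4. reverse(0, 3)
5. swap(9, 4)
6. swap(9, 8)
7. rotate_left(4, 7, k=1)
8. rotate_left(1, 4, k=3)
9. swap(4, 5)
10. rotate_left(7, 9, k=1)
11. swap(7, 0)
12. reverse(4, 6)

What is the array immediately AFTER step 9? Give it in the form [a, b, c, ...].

After 1 (swap(6, 3)): [0, 9, 7, 2, 8, 5, 6, 1, 4, 3]
After 2 (reverse(8, 9)): [0, 9, 7, 2, 8, 5, 6, 1, 3, 4]
After 3 (swap(0, 8)): [3, 9, 7, 2, 8, 5, 6, 1, 0, 4]
After 4 (reverse(0, 3)): [2, 7, 9, 3, 8, 5, 6, 1, 0, 4]
After 5 (swap(9, 4)): [2, 7, 9, 3, 4, 5, 6, 1, 0, 8]
After 6 (swap(9, 8)): [2, 7, 9, 3, 4, 5, 6, 1, 8, 0]
After 7 (rotate_left(4, 7, k=1)): [2, 7, 9, 3, 5, 6, 1, 4, 8, 0]
After 8 (rotate_left(1, 4, k=3)): [2, 5, 7, 9, 3, 6, 1, 4, 8, 0]
After 9 (swap(4, 5)): [2, 5, 7, 9, 6, 3, 1, 4, 8, 0]

Answer: [2, 5, 7, 9, 6, 3, 1, 4, 8, 0]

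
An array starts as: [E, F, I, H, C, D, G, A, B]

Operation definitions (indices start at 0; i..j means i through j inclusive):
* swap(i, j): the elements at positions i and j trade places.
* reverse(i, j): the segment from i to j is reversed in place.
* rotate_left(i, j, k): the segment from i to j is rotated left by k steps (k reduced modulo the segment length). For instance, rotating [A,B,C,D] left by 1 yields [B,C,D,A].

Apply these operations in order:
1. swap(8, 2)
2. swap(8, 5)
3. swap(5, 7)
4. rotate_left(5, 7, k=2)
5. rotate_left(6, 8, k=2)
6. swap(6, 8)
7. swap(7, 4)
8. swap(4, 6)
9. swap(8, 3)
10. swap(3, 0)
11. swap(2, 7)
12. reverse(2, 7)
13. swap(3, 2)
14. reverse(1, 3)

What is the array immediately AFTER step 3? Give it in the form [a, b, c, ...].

Answer: [E, F, B, H, C, A, G, I, D]

Derivation:
After 1 (swap(8, 2)): [E, F, B, H, C, D, G, A, I]
After 2 (swap(8, 5)): [E, F, B, H, C, I, G, A, D]
After 3 (swap(5, 7)): [E, F, B, H, C, A, G, I, D]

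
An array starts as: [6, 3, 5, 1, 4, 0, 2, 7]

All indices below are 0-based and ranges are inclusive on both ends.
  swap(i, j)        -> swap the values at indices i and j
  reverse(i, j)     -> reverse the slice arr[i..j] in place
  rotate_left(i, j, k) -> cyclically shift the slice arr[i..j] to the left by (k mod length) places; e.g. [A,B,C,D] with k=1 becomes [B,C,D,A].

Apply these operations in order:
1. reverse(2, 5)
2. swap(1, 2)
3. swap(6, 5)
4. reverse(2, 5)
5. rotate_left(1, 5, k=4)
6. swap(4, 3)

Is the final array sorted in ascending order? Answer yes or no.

Answer: no

Derivation:
After 1 (reverse(2, 5)): [6, 3, 0, 4, 1, 5, 2, 7]
After 2 (swap(1, 2)): [6, 0, 3, 4, 1, 5, 2, 7]
After 3 (swap(6, 5)): [6, 0, 3, 4, 1, 2, 5, 7]
After 4 (reverse(2, 5)): [6, 0, 2, 1, 4, 3, 5, 7]
After 5 (rotate_left(1, 5, k=4)): [6, 3, 0, 2, 1, 4, 5, 7]
After 6 (swap(4, 3)): [6, 3, 0, 1, 2, 4, 5, 7]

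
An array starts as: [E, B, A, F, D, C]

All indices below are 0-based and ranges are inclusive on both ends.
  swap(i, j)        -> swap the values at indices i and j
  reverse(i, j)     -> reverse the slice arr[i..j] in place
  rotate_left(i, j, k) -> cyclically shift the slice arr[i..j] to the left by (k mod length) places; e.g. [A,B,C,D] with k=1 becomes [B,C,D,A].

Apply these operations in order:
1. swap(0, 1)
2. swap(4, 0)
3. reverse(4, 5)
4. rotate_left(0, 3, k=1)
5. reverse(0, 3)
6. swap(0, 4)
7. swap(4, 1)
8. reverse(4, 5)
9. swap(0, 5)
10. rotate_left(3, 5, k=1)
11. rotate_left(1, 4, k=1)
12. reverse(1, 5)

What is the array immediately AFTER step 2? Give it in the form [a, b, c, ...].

After 1 (swap(0, 1)): [B, E, A, F, D, C]
After 2 (swap(4, 0)): [D, E, A, F, B, C]

Answer: [D, E, A, F, B, C]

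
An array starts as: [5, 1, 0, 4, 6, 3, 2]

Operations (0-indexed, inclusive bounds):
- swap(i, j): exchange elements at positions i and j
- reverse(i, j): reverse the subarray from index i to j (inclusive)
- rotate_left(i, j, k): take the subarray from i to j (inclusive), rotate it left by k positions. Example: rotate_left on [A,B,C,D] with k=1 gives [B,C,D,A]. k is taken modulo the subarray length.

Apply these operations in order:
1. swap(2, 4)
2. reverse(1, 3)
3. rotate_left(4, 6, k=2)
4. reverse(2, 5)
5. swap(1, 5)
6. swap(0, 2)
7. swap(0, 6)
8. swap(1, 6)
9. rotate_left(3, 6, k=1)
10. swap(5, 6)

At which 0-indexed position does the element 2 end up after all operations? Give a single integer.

Answer: 5

Derivation:
After 1 (swap(2, 4)): [5, 1, 6, 4, 0, 3, 2]
After 2 (reverse(1, 3)): [5, 4, 6, 1, 0, 3, 2]
After 3 (rotate_left(4, 6, k=2)): [5, 4, 6, 1, 2, 0, 3]
After 4 (reverse(2, 5)): [5, 4, 0, 2, 1, 6, 3]
After 5 (swap(1, 5)): [5, 6, 0, 2, 1, 4, 3]
After 6 (swap(0, 2)): [0, 6, 5, 2, 1, 4, 3]
After 7 (swap(0, 6)): [3, 6, 5, 2, 1, 4, 0]
After 8 (swap(1, 6)): [3, 0, 5, 2, 1, 4, 6]
After 9 (rotate_left(3, 6, k=1)): [3, 0, 5, 1, 4, 6, 2]
After 10 (swap(5, 6)): [3, 0, 5, 1, 4, 2, 6]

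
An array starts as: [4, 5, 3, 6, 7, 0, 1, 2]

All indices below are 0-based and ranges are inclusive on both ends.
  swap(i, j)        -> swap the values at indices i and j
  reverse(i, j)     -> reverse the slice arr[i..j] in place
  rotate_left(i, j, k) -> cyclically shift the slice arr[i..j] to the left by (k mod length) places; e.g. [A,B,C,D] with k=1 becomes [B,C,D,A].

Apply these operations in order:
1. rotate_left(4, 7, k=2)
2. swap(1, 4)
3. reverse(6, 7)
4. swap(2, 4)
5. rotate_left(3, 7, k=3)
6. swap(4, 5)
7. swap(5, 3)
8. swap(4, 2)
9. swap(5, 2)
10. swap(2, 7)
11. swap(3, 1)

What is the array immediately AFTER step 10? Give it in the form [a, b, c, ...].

After 1 (rotate_left(4, 7, k=2)): [4, 5, 3, 6, 1, 2, 7, 0]
After 2 (swap(1, 4)): [4, 1, 3, 6, 5, 2, 7, 0]
After 3 (reverse(6, 7)): [4, 1, 3, 6, 5, 2, 0, 7]
After 4 (swap(2, 4)): [4, 1, 5, 6, 3, 2, 0, 7]
After 5 (rotate_left(3, 7, k=3)): [4, 1, 5, 0, 7, 6, 3, 2]
After 6 (swap(4, 5)): [4, 1, 5, 0, 6, 7, 3, 2]
After 7 (swap(5, 3)): [4, 1, 5, 7, 6, 0, 3, 2]
After 8 (swap(4, 2)): [4, 1, 6, 7, 5, 0, 3, 2]
After 9 (swap(5, 2)): [4, 1, 0, 7, 5, 6, 3, 2]
After 10 (swap(2, 7)): [4, 1, 2, 7, 5, 6, 3, 0]

Answer: [4, 1, 2, 7, 5, 6, 3, 0]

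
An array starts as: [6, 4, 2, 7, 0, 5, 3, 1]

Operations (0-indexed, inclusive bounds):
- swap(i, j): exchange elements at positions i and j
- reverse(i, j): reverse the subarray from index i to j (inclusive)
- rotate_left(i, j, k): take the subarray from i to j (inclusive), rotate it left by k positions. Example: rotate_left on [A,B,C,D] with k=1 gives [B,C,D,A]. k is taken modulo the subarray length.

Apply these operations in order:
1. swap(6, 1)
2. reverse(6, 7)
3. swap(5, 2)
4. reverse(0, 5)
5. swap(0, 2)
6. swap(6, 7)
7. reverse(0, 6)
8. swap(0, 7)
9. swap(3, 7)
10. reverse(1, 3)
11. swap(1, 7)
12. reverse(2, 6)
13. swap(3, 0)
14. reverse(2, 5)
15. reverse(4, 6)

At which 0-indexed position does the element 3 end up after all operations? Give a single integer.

Answer: 4

Derivation:
After 1 (swap(6, 1)): [6, 3, 2, 7, 0, 5, 4, 1]
After 2 (reverse(6, 7)): [6, 3, 2, 7, 0, 5, 1, 4]
After 3 (swap(5, 2)): [6, 3, 5, 7, 0, 2, 1, 4]
After 4 (reverse(0, 5)): [2, 0, 7, 5, 3, 6, 1, 4]
After 5 (swap(0, 2)): [7, 0, 2, 5, 3, 6, 1, 4]
After 6 (swap(6, 7)): [7, 0, 2, 5, 3, 6, 4, 1]
After 7 (reverse(0, 6)): [4, 6, 3, 5, 2, 0, 7, 1]
After 8 (swap(0, 7)): [1, 6, 3, 5, 2, 0, 7, 4]
After 9 (swap(3, 7)): [1, 6, 3, 4, 2, 0, 7, 5]
After 10 (reverse(1, 3)): [1, 4, 3, 6, 2, 0, 7, 5]
After 11 (swap(1, 7)): [1, 5, 3, 6, 2, 0, 7, 4]
After 12 (reverse(2, 6)): [1, 5, 7, 0, 2, 6, 3, 4]
After 13 (swap(3, 0)): [0, 5, 7, 1, 2, 6, 3, 4]
After 14 (reverse(2, 5)): [0, 5, 6, 2, 1, 7, 3, 4]
After 15 (reverse(4, 6)): [0, 5, 6, 2, 3, 7, 1, 4]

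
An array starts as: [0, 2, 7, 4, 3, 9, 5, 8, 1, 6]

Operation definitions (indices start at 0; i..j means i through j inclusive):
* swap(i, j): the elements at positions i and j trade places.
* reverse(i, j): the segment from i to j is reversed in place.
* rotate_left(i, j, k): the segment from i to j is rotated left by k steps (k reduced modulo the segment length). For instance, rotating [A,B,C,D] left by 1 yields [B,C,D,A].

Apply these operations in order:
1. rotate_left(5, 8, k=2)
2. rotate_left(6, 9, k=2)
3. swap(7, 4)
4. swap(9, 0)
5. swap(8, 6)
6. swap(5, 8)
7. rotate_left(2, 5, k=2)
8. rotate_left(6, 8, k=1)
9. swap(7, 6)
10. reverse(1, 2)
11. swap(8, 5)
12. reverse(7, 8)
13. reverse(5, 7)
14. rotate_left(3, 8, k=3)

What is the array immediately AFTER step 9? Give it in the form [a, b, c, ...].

Answer: [9, 2, 6, 5, 7, 4, 8, 3, 1, 0]

Derivation:
After 1 (rotate_left(5, 8, k=2)): [0, 2, 7, 4, 3, 8, 1, 9, 5, 6]
After 2 (rotate_left(6, 9, k=2)): [0, 2, 7, 4, 3, 8, 5, 6, 1, 9]
After 3 (swap(7, 4)): [0, 2, 7, 4, 6, 8, 5, 3, 1, 9]
After 4 (swap(9, 0)): [9, 2, 7, 4, 6, 8, 5, 3, 1, 0]
After 5 (swap(8, 6)): [9, 2, 7, 4, 6, 8, 1, 3, 5, 0]
After 6 (swap(5, 8)): [9, 2, 7, 4, 6, 5, 1, 3, 8, 0]
After 7 (rotate_left(2, 5, k=2)): [9, 2, 6, 5, 7, 4, 1, 3, 8, 0]
After 8 (rotate_left(6, 8, k=1)): [9, 2, 6, 5, 7, 4, 3, 8, 1, 0]
After 9 (swap(7, 6)): [9, 2, 6, 5, 7, 4, 8, 3, 1, 0]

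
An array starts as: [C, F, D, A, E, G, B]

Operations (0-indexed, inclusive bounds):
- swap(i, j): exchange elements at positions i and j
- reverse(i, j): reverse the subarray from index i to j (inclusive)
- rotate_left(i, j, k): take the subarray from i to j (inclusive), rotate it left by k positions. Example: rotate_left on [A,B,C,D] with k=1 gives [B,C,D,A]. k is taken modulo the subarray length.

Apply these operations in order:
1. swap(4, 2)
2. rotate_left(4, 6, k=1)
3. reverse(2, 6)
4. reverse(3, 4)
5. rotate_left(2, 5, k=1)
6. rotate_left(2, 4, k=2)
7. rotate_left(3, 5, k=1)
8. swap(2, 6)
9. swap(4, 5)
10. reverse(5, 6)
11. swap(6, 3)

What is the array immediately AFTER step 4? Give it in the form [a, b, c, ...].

Answer: [C, F, D, G, B, A, E]

Derivation:
After 1 (swap(4, 2)): [C, F, E, A, D, G, B]
After 2 (rotate_left(4, 6, k=1)): [C, F, E, A, G, B, D]
After 3 (reverse(2, 6)): [C, F, D, B, G, A, E]
After 4 (reverse(3, 4)): [C, F, D, G, B, A, E]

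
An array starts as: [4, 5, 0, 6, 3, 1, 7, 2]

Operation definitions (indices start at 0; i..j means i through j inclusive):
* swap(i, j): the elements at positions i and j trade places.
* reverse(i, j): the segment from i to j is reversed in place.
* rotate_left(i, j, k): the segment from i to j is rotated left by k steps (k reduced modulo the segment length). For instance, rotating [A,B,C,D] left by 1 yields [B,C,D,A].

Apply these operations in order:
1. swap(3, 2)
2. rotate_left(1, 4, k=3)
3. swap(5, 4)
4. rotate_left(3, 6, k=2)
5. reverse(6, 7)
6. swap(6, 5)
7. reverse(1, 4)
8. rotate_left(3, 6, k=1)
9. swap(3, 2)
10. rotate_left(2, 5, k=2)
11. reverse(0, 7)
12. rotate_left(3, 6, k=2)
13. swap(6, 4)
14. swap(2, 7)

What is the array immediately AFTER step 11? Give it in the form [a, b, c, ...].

Answer: [1, 5, 0, 3, 6, 2, 7, 4]

Derivation:
After 1 (swap(3, 2)): [4, 5, 6, 0, 3, 1, 7, 2]
After 2 (rotate_left(1, 4, k=3)): [4, 3, 5, 6, 0, 1, 7, 2]
After 3 (swap(5, 4)): [4, 3, 5, 6, 1, 0, 7, 2]
After 4 (rotate_left(3, 6, k=2)): [4, 3, 5, 0, 7, 6, 1, 2]
After 5 (reverse(6, 7)): [4, 3, 5, 0, 7, 6, 2, 1]
After 6 (swap(6, 5)): [4, 3, 5, 0, 7, 2, 6, 1]
After 7 (reverse(1, 4)): [4, 7, 0, 5, 3, 2, 6, 1]
After 8 (rotate_left(3, 6, k=1)): [4, 7, 0, 3, 2, 6, 5, 1]
After 9 (swap(3, 2)): [4, 7, 3, 0, 2, 6, 5, 1]
After 10 (rotate_left(2, 5, k=2)): [4, 7, 2, 6, 3, 0, 5, 1]
After 11 (reverse(0, 7)): [1, 5, 0, 3, 6, 2, 7, 4]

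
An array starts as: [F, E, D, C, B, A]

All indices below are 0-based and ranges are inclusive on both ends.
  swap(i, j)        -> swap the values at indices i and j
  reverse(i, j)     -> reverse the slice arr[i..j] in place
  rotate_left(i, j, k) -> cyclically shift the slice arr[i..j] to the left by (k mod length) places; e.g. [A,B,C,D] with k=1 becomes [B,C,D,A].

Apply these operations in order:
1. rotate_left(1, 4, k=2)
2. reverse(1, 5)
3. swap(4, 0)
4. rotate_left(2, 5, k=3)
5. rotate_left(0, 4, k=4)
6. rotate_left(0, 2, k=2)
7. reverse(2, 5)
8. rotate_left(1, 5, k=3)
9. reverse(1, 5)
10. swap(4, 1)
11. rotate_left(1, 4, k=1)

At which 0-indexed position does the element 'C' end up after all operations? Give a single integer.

After 1 (rotate_left(1, 4, k=2)): [F, C, B, E, D, A]
After 2 (reverse(1, 5)): [F, A, D, E, B, C]
After 3 (swap(4, 0)): [B, A, D, E, F, C]
After 4 (rotate_left(2, 5, k=3)): [B, A, C, D, E, F]
After 5 (rotate_left(0, 4, k=4)): [E, B, A, C, D, F]
After 6 (rotate_left(0, 2, k=2)): [A, E, B, C, D, F]
After 7 (reverse(2, 5)): [A, E, F, D, C, B]
After 8 (rotate_left(1, 5, k=3)): [A, C, B, E, F, D]
After 9 (reverse(1, 5)): [A, D, F, E, B, C]
After 10 (swap(4, 1)): [A, B, F, E, D, C]
After 11 (rotate_left(1, 4, k=1)): [A, F, E, D, B, C]

Answer: 5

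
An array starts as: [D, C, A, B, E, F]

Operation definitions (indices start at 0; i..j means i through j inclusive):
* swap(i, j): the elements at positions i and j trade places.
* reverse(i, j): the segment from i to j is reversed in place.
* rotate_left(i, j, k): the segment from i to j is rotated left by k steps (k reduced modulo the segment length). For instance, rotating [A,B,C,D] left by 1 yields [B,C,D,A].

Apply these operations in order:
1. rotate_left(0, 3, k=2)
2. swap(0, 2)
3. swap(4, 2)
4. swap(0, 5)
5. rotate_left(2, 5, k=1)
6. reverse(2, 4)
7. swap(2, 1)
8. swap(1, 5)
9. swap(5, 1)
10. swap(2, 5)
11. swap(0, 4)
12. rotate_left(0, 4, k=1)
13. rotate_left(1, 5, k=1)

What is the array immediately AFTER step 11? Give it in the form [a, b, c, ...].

After 1 (rotate_left(0, 3, k=2)): [A, B, D, C, E, F]
After 2 (swap(0, 2)): [D, B, A, C, E, F]
After 3 (swap(4, 2)): [D, B, E, C, A, F]
After 4 (swap(0, 5)): [F, B, E, C, A, D]
After 5 (rotate_left(2, 5, k=1)): [F, B, C, A, D, E]
After 6 (reverse(2, 4)): [F, B, D, A, C, E]
After 7 (swap(2, 1)): [F, D, B, A, C, E]
After 8 (swap(1, 5)): [F, E, B, A, C, D]
After 9 (swap(5, 1)): [F, D, B, A, C, E]
After 10 (swap(2, 5)): [F, D, E, A, C, B]
After 11 (swap(0, 4)): [C, D, E, A, F, B]

Answer: [C, D, E, A, F, B]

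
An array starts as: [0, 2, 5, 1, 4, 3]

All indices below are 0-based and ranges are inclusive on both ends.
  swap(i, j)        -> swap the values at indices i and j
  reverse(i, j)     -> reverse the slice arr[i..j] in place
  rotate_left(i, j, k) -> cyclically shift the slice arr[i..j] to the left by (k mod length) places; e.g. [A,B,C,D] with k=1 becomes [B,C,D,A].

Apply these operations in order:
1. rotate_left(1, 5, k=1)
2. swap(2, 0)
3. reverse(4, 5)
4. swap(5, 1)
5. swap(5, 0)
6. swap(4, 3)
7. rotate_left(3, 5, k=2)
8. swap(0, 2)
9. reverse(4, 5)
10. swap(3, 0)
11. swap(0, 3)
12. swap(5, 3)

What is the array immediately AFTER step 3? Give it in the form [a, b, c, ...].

After 1 (rotate_left(1, 5, k=1)): [0, 5, 1, 4, 3, 2]
After 2 (swap(2, 0)): [1, 5, 0, 4, 3, 2]
After 3 (reverse(4, 5)): [1, 5, 0, 4, 2, 3]

Answer: [1, 5, 0, 4, 2, 3]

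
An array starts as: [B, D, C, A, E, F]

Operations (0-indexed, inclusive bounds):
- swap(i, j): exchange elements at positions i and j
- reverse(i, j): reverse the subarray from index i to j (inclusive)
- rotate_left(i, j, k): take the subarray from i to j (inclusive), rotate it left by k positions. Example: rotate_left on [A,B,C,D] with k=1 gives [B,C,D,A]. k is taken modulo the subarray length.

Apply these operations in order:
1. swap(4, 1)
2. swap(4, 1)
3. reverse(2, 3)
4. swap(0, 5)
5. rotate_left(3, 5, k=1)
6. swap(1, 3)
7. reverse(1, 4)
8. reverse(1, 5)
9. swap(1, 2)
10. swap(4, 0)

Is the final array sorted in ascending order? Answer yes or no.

After 1 (swap(4, 1)): [B, E, C, A, D, F]
After 2 (swap(4, 1)): [B, D, C, A, E, F]
After 3 (reverse(2, 3)): [B, D, A, C, E, F]
After 4 (swap(0, 5)): [F, D, A, C, E, B]
After 5 (rotate_left(3, 5, k=1)): [F, D, A, E, B, C]
After 6 (swap(1, 3)): [F, E, A, D, B, C]
After 7 (reverse(1, 4)): [F, B, D, A, E, C]
After 8 (reverse(1, 5)): [F, C, E, A, D, B]
After 9 (swap(1, 2)): [F, E, C, A, D, B]
After 10 (swap(4, 0)): [D, E, C, A, F, B]

Answer: no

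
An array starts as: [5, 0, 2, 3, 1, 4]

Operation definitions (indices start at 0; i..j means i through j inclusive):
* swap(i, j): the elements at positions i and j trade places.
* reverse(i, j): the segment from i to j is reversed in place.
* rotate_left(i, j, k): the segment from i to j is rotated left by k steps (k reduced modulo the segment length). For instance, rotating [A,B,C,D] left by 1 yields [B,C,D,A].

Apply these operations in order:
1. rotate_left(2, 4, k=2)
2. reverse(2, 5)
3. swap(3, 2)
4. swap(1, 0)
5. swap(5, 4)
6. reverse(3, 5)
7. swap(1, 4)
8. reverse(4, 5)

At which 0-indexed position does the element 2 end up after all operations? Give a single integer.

Answer: 3

Derivation:
After 1 (rotate_left(2, 4, k=2)): [5, 0, 1, 2, 3, 4]
After 2 (reverse(2, 5)): [5, 0, 4, 3, 2, 1]
After 3 (swap(3, 2)): [5, 0, 3, 4, 2, 1]
After 4 (swap(1, 0)): [0, 5, 3, 4, 2, 1]
After 5 (swap(5, 4)): [0, 5, 3, 4, 1, 2]
After 6 (reverse(3, 5)): [0, 5, 3, 2, 1, 4]
After 7 (swap(1, 4)): [0, 1, 3, 2, 5, 4]
After 8 (reverse(4, 5)): [0, 1, 3, 2, 4, 5]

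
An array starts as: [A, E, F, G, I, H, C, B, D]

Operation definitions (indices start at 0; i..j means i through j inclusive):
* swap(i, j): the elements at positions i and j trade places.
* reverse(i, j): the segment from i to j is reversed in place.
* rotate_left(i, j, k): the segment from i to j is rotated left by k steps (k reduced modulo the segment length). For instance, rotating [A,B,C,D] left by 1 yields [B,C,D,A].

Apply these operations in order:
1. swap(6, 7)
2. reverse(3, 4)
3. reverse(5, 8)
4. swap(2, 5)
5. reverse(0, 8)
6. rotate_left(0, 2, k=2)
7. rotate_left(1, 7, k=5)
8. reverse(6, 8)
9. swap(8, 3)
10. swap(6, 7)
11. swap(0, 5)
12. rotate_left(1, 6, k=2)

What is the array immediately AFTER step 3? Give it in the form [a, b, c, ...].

Answer: [A, E, F, I, G, D, C, B, H]

Derivation:
After 1 (swap(6, 7)): [A, E, F, G, I, H, B, C, D]
After 2 (reverse(3, 4)): [A, E, F, I, G, H, B, C, D]
After 3 (reverse(5, 8)): [A, E, F, I, G, D, C, B, H]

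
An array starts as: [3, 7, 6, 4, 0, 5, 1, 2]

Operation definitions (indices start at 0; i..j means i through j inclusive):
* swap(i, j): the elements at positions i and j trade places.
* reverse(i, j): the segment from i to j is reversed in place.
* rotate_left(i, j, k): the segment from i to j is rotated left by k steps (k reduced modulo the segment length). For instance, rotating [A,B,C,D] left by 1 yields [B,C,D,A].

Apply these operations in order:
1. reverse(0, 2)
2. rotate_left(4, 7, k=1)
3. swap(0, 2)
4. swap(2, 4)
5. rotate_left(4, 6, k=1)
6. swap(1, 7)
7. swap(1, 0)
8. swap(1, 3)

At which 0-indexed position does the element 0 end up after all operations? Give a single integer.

After 1 (reverse(0, 2)): [6, 7, 3, 4, 0, 5, 1, 2]
After 2 (rotate_left(4, 7, k=1)): [6, 7, 3, 4, 5, 1, 2, 0]
After 3 (swap(0, 2)): [3, 7, 6, 4, 5, 1, 2, 0]
After 4 (swap(2, 4)): [3, 7, 5, 4, 6, 1, 2, 0]
After 5 (rotate_left(4, 6, k=1)): [3, 7, 5, 4, 1, 2, 6, 0]
After 6 (swap(1, 7)): [3, 0, 5, 4, 1, 2, 6, 7]
After 7 (swap(1, 0)): [0, 3, 5, 4, 1, 2, 6, 7]
After 8 (swap(1, 3)): [0, 4, 5, 3, 1, 2, 6, 7]

Answer: 0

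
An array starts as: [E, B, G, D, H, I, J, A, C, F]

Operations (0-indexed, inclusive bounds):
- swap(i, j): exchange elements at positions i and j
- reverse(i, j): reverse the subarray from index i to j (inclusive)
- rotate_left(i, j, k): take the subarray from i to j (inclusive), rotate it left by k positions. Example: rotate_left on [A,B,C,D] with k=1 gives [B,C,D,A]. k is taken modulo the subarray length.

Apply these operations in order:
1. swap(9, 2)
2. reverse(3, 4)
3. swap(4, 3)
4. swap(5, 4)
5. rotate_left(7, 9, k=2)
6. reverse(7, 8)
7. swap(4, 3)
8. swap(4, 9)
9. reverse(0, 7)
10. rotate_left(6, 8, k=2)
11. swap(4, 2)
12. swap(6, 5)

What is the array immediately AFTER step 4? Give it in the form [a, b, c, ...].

Answer: [E, B, F, D, I, H, J, A, C, G]

Derivation:
After 1 (swap(9, 2)): [E, B, F, D, H, I, J, A, C, G]
After 2 (reverse(3, 4)): [E, B, F, H, D, I, J, A, C, G]
After 3 (swap(4, 3)): [E, B, F, D, H, I, J, A, C, G]
After 4 (swap(5, 4)): [E, B, F, D, I, H, J, A, C, G]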